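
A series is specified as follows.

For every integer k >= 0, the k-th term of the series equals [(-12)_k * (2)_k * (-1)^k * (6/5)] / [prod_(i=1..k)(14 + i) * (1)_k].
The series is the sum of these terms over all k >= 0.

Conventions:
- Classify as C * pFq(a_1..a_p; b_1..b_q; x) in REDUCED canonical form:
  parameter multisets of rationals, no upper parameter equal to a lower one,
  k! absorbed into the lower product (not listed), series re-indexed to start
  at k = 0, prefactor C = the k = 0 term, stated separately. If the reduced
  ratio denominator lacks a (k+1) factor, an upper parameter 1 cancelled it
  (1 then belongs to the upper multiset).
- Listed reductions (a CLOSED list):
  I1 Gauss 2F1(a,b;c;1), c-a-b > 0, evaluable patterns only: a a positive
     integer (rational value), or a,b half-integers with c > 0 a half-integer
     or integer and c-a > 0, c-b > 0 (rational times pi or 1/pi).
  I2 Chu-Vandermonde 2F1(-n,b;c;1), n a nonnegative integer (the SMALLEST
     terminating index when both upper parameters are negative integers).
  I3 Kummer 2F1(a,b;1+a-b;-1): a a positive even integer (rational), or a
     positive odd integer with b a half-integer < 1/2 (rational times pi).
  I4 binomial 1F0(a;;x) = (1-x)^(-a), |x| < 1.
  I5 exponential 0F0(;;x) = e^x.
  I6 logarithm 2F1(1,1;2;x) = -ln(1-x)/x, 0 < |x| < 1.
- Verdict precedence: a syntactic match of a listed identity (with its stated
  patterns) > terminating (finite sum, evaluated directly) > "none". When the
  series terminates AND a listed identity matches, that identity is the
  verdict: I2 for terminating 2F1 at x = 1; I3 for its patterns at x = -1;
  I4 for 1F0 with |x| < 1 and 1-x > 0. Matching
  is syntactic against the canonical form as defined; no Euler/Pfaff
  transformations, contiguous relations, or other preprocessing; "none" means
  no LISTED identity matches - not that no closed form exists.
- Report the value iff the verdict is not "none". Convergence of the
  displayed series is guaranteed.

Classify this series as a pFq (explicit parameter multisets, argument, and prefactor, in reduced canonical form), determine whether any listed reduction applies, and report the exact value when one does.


The series (x = -1) is 2F1: upper {-12, 2}, lower {15}, prefactor 6/5. Verdict at x = -1: Kummer (I3) matches (x = -1; c = 15 equals 1+a-b for upper {-12, 2}: listed pattern). Exact value: 42/5.

First insight: from the first term 6/5: (1)_k (C = 6/5) is k! itself.
Adjacent-term ratio: r(k) = (-1) * (k-12) (k+2) / [(k+15) (k+1)] ; factor over Q: parameters, x = (-1), and C = 6/5.


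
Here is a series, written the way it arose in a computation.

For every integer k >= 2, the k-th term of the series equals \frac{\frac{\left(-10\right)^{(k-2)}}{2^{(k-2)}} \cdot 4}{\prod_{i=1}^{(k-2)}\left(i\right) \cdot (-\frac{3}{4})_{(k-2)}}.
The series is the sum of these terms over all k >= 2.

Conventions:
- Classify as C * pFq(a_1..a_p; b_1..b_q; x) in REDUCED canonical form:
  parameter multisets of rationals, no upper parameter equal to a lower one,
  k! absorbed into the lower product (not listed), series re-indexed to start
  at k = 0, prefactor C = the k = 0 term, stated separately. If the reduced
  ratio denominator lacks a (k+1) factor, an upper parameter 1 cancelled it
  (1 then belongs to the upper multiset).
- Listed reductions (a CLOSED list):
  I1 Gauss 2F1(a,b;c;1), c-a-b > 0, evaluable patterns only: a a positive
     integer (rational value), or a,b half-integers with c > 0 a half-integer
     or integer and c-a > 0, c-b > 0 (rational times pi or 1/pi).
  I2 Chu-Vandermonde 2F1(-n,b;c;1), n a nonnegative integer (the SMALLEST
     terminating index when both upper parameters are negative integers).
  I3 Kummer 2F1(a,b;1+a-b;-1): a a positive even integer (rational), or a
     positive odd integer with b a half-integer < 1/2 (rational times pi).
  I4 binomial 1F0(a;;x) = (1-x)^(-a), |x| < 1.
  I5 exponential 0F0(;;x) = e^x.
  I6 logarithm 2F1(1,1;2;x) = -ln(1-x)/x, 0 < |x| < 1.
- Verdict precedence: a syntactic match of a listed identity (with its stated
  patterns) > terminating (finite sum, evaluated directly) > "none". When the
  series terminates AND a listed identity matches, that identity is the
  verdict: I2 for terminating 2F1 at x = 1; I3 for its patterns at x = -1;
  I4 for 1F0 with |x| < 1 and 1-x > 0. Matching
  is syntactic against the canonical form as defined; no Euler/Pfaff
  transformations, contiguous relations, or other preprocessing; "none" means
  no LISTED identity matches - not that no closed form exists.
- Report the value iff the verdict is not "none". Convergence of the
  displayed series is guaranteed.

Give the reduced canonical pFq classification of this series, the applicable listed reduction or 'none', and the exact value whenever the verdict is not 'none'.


Structural cue: x = -5 and the product of the first k integers (C = 4) is k!.
Ratio: r(k) = -5 * 1 / [(k-\frac{3}{4}) (k+1)] - rational in k. x = -5; t_0 = 4; negate the roots.

Prefactor 4, argument -5: 0F1 with upper {-} over lower {-\frac{3}{4}}. Verdict: none - at argument -5 the multisets {-} ; {-\frac{3}{4}} match no listed identity.


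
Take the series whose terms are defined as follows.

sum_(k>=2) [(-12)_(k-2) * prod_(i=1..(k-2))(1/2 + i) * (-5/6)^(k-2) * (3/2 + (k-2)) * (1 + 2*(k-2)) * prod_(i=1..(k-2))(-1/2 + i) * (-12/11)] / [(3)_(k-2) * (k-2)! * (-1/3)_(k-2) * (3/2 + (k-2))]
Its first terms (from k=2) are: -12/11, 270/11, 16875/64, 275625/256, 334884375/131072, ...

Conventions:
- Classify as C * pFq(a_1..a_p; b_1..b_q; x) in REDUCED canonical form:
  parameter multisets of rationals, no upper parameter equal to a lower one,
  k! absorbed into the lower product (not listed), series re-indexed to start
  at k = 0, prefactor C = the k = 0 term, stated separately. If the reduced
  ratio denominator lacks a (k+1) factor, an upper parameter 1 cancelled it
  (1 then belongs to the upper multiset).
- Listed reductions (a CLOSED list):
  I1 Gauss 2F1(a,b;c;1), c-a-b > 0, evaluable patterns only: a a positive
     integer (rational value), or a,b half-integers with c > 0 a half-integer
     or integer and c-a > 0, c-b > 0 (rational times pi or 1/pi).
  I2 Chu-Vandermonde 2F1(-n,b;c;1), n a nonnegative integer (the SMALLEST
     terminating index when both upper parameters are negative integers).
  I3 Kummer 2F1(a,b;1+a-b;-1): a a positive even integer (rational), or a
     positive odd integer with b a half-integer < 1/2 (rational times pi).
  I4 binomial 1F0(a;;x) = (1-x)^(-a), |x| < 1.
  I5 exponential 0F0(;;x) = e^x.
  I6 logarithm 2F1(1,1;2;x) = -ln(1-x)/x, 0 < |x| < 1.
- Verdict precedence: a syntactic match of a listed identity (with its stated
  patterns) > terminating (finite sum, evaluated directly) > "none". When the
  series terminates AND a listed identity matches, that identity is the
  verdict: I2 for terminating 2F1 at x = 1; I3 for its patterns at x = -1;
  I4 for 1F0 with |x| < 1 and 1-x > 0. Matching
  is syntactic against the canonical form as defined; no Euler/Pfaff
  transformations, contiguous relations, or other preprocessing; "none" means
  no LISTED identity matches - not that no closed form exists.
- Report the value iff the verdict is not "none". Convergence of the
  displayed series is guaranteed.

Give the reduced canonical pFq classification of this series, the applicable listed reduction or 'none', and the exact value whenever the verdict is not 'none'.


The series (x = -5/6) is 3F2: upper {-12, 3/2, 3/2}, lower {-1/3, 3}, prefactor -12/11. Verdict: terminating. (-12)_k vanishes past k = 12, leaving a 13-term sum, computed directly. Hence: 338223441480350358254617239/17975343293513427058688.

The tell: from the first term -12/11: striking the common factor k + 3/2 reduces the term (prefactor -12/11).
Step ratio: r(k) = (-5/6) * (k-12) (k+3/2) (k+3/2) / [(k-1/3) (k+3) (k+1)] - rational in k, leading ratio (-5/6); with t_0 = -12/11, classification follows.


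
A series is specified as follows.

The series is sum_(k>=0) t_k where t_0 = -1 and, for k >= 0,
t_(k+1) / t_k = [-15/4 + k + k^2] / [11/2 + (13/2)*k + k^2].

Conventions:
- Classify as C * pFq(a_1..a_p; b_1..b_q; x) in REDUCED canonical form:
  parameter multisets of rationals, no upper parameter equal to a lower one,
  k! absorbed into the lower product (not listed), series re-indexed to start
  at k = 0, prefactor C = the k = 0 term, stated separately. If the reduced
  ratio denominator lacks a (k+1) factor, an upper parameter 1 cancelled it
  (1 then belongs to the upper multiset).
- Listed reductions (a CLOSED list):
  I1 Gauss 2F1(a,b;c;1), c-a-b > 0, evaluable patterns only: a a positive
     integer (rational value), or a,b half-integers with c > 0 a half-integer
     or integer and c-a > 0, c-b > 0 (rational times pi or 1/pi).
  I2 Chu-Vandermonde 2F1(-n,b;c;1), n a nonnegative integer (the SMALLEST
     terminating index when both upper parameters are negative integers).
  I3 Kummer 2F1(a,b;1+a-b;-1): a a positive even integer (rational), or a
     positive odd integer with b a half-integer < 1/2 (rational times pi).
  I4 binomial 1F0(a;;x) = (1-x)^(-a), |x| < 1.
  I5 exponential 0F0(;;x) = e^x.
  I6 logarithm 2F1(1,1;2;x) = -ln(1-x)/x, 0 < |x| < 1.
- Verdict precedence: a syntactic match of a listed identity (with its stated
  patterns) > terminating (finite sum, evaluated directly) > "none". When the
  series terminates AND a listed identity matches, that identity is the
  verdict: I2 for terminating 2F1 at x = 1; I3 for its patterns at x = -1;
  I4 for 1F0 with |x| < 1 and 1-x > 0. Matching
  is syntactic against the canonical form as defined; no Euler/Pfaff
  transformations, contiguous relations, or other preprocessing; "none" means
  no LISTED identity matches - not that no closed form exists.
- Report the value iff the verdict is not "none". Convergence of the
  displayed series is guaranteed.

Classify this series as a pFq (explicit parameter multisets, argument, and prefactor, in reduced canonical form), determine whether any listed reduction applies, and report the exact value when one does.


This is -1 * 2F1(-3/2, 5/2; 11/2; 1) in reduced canonical form. Verdict: the half-integer Gauss pattern (I1) applies (x = 1; upper {-3/2, 5/2} half-integers, c = 11/2 in the evaluable pattern). Its exact value is (-2205/16384) * pi.

First insight: t_0 being -1, the expanded ratio factors over Q; C = -1, roots give parameters.
Term ratio: r(k) = 1 * (k-3/2) (k+5/2) / [(k+11/2) (k+1)] - poly over poly, x = 1 from leading terms; C = -1 at k = 0.


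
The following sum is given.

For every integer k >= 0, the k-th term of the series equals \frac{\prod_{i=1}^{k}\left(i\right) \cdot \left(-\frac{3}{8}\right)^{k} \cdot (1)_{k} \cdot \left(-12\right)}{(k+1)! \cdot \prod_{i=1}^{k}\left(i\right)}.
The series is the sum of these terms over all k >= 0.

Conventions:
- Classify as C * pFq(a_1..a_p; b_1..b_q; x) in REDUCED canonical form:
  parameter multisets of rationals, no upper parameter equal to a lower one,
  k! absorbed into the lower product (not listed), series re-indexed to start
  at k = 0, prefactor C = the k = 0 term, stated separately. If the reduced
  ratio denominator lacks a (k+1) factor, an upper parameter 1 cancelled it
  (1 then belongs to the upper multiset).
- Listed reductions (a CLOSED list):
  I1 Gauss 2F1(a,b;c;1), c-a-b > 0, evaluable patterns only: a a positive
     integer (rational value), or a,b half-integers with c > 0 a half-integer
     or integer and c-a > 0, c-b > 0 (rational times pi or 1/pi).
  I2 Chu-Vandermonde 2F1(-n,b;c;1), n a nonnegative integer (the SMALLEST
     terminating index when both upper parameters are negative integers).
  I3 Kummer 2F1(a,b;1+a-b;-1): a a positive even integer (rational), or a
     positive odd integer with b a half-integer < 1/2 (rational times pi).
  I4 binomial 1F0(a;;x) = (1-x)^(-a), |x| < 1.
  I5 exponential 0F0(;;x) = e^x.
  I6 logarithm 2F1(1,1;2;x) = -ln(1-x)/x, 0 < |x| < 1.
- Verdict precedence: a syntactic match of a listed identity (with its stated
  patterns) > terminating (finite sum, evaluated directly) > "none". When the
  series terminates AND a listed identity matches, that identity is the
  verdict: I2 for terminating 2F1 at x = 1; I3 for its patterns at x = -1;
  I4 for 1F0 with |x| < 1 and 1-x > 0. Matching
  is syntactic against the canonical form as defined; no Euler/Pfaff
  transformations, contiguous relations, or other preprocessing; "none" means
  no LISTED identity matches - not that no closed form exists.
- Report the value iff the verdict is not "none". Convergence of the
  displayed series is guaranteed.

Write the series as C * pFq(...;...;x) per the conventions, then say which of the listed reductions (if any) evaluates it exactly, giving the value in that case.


At argument -\frac{3}{8}: a 2F1 with upper {1, 1}, lower {2}, scaled by C = -12. Verdict (x = -\frac{3}{8}): the logarithmic series (I6) applies (the logarithm: parameters (1,1;2), x = -\frac{3}{8}). Sum: \left(-32\right) \cdot \ln\left(\frac{11}{8}\right).

The tell: with t_0 = -12, the product of the first k integers (C = -12) is k!.
Adjacent-term ratio: r(k) = -\frac{3}{8} * (k+1) (k+1) / [(k+2) (k+1)] - rational; roots negated = parameters, x = -\frac{3}{8}, C = -12.


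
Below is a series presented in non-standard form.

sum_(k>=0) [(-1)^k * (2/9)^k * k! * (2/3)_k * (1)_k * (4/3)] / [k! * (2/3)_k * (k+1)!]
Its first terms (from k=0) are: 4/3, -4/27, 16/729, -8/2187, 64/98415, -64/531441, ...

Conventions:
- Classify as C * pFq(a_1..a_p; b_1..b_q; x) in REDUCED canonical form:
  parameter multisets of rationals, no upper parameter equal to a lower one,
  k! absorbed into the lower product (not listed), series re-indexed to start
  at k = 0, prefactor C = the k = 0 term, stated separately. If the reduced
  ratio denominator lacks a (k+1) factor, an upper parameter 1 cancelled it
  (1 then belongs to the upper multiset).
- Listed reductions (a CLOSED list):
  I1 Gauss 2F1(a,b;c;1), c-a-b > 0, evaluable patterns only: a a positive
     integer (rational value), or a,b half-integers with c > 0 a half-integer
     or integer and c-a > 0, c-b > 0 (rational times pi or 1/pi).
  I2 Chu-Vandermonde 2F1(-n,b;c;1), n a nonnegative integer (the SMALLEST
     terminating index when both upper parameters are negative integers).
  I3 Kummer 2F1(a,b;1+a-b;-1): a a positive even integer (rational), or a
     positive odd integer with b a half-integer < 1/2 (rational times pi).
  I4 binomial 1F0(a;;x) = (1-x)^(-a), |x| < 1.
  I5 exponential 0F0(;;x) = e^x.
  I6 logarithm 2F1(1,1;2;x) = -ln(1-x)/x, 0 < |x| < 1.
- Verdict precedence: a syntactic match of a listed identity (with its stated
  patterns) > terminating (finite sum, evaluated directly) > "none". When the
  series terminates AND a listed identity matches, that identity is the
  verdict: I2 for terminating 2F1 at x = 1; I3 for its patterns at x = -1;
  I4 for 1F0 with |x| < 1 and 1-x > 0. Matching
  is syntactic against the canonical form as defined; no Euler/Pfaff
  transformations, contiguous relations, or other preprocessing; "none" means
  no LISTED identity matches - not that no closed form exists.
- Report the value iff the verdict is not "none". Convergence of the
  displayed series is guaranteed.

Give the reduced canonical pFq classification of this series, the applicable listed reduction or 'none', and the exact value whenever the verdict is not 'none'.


Prefactor 4/3, argument -2/9: 2F1 with upper {1, 1} over lower {2}. Verdict: this is logarithm (I6) (the logarithm: parameters (1,1;2), x = -2/9). Hence: 6 * ln(11/9).

Key observation: with t_0 = 4/3, the denominator's factorial ratio (C = 4/3) is a lower Pochhammer.
Adjacent-term ratio: r(k) = (-2/9) * (k+1) (k+1) / [(k+2) (k+1)] - rational in k. x = (-2/9); t_0 = 4/3; negate the roots.


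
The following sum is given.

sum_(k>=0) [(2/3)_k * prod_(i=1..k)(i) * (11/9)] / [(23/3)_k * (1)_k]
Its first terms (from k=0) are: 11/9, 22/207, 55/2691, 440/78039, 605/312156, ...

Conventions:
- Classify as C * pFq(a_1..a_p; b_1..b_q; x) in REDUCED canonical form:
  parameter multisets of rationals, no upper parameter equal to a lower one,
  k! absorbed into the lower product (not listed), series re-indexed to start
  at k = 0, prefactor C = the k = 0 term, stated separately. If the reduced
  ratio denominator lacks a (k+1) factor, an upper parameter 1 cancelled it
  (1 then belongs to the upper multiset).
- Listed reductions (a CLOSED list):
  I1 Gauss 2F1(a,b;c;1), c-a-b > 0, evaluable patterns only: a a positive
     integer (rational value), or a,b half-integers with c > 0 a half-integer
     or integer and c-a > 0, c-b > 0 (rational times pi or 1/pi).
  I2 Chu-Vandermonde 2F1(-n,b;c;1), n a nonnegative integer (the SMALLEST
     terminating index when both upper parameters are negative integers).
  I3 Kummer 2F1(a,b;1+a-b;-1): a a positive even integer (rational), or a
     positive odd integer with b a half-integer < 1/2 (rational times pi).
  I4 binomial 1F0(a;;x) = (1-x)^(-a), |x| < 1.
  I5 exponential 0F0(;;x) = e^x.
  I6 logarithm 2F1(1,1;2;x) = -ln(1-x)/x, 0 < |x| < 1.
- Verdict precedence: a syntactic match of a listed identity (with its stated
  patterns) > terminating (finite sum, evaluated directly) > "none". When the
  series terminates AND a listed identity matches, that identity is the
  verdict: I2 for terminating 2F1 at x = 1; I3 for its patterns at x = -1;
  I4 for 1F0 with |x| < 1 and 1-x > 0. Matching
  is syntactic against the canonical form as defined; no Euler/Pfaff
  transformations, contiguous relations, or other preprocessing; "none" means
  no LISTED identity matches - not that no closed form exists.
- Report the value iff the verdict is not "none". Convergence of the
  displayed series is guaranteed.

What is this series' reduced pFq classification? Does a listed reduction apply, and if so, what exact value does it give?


This is 11/9 * 2F1(2/3, 1; 23/3; 1) in reduced canonical form. Verdict: the Gauss summation I1 matches (x = 1: the Gamma ratio telescopes since c-a-b = 6 > 0 and a = 1 in Z>0). Its exact value is 110/81.

The tell: t_0 = 11/9 here, and the running product (C = 11/9, x = 1) telescopes to a rising factorial.
Adjacent-term ratio: r(k) = 1 * (k+2/3) (k+1) / [(k+23/3) (k+1)] - rational in k. x = 1; t_0 = 11/9; negate the roots.


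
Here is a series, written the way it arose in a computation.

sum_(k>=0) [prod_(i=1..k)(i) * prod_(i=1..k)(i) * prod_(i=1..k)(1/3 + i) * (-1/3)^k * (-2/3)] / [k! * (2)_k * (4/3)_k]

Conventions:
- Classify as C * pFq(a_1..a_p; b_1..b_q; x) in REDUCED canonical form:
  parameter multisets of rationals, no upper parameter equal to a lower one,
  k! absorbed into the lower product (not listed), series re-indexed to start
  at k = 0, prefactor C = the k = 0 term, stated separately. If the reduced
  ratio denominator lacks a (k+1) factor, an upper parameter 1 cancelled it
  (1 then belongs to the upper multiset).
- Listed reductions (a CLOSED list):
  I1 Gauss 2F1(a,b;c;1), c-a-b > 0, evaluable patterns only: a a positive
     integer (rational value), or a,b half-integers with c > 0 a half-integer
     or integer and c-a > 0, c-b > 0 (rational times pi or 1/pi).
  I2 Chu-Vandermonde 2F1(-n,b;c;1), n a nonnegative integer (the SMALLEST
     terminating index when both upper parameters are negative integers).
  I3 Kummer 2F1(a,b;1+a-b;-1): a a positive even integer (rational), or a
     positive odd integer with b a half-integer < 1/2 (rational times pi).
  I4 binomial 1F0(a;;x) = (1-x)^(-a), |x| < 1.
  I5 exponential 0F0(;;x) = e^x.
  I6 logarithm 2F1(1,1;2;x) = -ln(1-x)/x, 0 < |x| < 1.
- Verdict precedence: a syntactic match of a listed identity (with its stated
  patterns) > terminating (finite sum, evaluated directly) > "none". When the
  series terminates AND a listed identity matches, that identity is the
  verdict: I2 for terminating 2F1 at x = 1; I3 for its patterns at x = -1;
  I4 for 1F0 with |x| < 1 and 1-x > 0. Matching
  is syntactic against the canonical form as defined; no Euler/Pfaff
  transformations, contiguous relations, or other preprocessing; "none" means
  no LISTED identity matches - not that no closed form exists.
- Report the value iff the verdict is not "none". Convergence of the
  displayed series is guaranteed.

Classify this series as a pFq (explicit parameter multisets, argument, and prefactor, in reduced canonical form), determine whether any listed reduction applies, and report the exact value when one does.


At argument -1/3: a 2F1 with upper {1, 1}, lower {2}, scaled by C = -2/3. Verdict at x = -1/3: the logarithmic series (I6) matches (the logarithm: parameters (1,1;2), x = -1/3). Sum: (-2) * ln(4/3).

Structural cue: with t_0 = -2/3, the running product (C = -2/3) telescopes to a rising factorial.
Ratio: r(k) = (-1/3) * (k+1) (k+1) / [(k+2) (k+1)] - rational in k, leading ratio (-1/3); with t_0 = -2/3, classification follows.


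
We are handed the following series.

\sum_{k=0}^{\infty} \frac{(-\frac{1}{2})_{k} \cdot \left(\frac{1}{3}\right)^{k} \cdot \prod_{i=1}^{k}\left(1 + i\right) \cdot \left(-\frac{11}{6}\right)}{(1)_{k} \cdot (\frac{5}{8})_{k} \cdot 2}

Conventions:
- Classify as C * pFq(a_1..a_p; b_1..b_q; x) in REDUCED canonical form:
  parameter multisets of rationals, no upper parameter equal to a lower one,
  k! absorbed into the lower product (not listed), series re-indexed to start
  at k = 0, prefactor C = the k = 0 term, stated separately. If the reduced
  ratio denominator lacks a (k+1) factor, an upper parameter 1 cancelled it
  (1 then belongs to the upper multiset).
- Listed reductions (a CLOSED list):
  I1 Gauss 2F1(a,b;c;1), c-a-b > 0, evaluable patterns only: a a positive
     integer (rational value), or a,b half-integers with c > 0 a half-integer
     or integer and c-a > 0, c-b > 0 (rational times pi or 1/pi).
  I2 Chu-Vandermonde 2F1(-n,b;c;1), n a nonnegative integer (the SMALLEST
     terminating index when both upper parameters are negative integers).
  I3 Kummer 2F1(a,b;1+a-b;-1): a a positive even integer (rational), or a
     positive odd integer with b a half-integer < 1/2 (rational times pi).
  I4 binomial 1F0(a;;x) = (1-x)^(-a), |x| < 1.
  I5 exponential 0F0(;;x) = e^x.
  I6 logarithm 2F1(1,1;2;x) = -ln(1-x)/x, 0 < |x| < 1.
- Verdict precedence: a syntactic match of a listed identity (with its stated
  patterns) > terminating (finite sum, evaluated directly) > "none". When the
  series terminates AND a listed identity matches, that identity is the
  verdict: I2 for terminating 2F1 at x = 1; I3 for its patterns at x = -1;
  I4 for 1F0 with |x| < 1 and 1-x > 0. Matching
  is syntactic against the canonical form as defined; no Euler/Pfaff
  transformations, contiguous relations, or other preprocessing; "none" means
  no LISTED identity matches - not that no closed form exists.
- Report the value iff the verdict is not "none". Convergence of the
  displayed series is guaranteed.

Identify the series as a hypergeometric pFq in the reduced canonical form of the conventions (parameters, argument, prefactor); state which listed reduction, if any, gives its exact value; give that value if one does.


The tell: t_0 being -\frac{11}{12}, the running product (C = -11/12) telescopes to a rising factorial.
Step ratio: r(k) = \frac{1}{3} * (k-\frac{1}{2}) (k+2) / [(k+\frac{5}{8}) (k+1)] - rational in k, leading ratio \frac{1}{3}; with t_0 = -\frac{11}{12}, classification follows.

The series (x = \frac{1}{3}) is 2F1: upper {-\frac{1}{2}, 2}, lower {\frac{5}{8}}, prefactor -\frac{11}{12}. Verdict: none - this 2F1 at x = \frac{1}{3} matches no listed pattern, and upper {-\frac{1}{2}, 2} holds no stopper.


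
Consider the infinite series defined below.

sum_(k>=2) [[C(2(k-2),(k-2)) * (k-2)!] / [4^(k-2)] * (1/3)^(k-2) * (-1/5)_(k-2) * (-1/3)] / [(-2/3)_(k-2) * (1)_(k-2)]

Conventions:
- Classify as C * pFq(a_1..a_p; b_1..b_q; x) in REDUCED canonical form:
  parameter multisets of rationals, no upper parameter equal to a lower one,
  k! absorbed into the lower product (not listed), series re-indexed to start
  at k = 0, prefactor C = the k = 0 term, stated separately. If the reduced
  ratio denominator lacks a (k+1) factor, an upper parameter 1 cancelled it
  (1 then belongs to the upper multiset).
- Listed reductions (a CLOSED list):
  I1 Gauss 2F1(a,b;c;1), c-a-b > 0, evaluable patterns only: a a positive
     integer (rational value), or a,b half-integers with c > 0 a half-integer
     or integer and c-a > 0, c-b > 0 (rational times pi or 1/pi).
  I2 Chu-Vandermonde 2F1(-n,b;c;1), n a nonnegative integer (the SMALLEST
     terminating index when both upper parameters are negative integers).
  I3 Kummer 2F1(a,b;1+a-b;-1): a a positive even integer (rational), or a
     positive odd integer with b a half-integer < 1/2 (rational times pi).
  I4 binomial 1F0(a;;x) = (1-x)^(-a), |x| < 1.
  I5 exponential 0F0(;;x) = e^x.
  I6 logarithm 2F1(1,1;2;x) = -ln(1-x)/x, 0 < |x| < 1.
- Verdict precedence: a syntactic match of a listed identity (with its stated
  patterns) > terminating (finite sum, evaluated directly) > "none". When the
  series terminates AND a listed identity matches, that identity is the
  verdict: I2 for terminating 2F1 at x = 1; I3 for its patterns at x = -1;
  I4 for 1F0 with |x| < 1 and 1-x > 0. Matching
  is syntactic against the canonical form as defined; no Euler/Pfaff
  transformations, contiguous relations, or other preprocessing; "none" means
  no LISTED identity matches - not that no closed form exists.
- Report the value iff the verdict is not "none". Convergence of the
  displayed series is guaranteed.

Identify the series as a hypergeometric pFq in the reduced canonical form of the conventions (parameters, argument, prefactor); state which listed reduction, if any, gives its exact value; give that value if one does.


Prefactor -1/3, argument 1/3: 2F1 with upper {-1/5, 1/2} over lower {-2/3}. Verdict: none. No listed pattern accepts 2F1(-1/5, 1/2; -2/3; 1/3).

Key observation: x = (1/3) and (1)_k (C = -1/3) is k! itself.
Step ratio: r(k) = (1/3) * (k-1/5) (k+1/2) / [(k-2/3) (k+1)] - rational in k, leading ratio (1/3); with t_0 = -1/3, classification follows.


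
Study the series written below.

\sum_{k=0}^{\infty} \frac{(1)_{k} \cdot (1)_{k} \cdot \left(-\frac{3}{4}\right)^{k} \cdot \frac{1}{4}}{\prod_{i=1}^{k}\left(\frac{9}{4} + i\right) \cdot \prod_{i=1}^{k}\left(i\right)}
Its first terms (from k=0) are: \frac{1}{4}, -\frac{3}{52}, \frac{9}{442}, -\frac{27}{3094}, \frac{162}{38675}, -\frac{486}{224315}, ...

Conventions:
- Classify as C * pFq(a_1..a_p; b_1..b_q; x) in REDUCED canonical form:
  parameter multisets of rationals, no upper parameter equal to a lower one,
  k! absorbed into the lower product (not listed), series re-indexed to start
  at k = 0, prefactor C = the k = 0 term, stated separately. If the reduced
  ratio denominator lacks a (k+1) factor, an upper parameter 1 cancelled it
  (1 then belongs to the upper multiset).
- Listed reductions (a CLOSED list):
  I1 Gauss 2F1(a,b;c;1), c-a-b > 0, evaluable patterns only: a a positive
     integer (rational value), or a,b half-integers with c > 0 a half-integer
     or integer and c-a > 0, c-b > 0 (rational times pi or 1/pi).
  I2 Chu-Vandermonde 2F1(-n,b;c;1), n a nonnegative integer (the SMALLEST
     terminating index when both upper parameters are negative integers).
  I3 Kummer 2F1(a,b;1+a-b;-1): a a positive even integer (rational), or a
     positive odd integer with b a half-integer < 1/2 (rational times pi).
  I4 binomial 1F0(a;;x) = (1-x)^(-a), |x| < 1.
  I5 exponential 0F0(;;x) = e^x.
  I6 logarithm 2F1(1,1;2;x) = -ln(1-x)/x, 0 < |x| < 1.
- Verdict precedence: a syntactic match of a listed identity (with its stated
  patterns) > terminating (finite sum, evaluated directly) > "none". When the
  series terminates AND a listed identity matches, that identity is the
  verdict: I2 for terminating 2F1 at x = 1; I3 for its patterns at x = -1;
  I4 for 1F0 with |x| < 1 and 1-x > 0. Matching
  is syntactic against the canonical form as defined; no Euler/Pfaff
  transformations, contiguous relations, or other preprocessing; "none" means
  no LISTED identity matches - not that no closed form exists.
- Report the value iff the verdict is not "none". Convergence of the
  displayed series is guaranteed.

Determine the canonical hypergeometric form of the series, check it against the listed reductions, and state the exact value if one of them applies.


x = -\frac{3}{4} here; the reduced form reads 2F1, upper {1, 1}, lower {\frac{13}{4}}, C = \frac{1}{4}. Verdict: none. Every listed pattern misses the 2F1 form at -\frac{3}{4}, upper {1, 1}.

Key observation: with t_0 = \frac{1}{4}, the lower running product (prefactor 1/4) is a rising factorial.
Adjacent-term ratio: r(k) = -\frac{3}{4} * (k+1) (k+1) / [(k+\frac{13}{4}) (k+1)] - rational in k, leading ratio -\frac{3}{4}; with t_0 = \frac{1}{4}, classification follows.


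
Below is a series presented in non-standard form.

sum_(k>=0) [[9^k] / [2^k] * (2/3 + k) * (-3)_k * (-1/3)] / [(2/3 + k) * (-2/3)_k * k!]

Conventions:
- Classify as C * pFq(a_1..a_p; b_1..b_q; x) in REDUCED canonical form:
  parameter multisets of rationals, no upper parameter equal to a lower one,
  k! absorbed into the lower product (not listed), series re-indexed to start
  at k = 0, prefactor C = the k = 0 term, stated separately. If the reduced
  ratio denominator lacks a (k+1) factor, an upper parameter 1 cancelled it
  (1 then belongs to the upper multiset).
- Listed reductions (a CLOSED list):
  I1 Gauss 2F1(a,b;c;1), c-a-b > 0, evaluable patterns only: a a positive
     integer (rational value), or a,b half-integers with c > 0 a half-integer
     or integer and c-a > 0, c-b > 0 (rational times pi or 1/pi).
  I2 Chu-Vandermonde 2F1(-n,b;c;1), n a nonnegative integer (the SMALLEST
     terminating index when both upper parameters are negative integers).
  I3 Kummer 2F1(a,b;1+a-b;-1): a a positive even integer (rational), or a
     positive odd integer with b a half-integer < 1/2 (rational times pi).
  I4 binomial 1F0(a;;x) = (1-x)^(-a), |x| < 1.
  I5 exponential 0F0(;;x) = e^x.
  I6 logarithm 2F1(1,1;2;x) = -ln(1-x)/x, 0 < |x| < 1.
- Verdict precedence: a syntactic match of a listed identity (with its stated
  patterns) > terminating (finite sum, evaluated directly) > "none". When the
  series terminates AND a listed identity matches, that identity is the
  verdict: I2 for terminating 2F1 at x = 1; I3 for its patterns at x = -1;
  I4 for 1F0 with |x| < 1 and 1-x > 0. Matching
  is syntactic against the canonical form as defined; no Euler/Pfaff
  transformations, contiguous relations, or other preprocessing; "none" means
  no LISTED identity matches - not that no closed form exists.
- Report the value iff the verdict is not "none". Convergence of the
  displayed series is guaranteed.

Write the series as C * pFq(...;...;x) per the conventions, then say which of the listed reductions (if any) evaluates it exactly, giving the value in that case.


The series (x = 9/2) is 1F1: upper {-3}, lower {-2/3}, prefactor -1/3. Verdict: terminating - upper -3 stops the sum at k = 3; the 4 terms are added exactly. Hence: -3547/192.

First insight: with t_0 = -1/3, the factor k + 2/3 cancels (top and bottom), leaving C = -1/3.
Step ratio: r(k) = (9/2) * (k-3) / [(k-2/3) (k+1)] - rational in k. x = (9/2); t_0 = -1/3; negate the roots.


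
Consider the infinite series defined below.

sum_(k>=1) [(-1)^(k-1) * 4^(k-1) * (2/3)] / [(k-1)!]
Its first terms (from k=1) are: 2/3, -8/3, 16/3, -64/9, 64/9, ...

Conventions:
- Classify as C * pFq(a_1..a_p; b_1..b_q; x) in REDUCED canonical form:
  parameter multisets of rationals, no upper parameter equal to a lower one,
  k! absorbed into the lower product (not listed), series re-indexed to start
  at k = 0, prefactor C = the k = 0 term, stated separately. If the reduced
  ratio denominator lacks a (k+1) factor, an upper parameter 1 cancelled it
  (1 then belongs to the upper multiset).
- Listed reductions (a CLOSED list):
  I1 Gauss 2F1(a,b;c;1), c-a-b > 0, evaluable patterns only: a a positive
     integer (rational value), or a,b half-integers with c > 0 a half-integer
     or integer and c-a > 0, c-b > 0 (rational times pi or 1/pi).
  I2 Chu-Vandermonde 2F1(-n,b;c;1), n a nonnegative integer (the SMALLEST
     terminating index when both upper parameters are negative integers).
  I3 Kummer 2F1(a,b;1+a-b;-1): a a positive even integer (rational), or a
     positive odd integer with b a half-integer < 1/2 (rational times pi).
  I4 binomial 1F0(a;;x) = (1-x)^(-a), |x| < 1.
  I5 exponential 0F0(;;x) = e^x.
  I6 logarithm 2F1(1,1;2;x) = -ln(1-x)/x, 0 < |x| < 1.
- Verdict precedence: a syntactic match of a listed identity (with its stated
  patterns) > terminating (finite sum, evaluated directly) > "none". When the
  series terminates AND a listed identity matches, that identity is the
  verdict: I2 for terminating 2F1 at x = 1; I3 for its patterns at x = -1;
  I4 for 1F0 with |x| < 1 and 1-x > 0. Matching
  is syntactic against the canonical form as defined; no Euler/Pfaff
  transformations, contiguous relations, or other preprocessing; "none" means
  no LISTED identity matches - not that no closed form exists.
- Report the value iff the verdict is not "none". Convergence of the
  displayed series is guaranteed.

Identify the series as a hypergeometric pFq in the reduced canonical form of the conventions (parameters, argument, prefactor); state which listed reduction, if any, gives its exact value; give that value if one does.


x = -4 here; the reduced form reads 0F0, upper {-}, lower {-}, C = 2/3. Verdict: the I5 exponential reduction fires (the 0F0 exponential series at x = -4). Its exact value is (2/3) * e^(-4).

The tell: from the first term 2/3: the (-1)^k factor (C = 2/3) folds into the argument's sign.
Ratio: r(k) = (-4) * 1 / [(k+1)] - rational; roots negated = parameters, x = (-4), C = 2/3.


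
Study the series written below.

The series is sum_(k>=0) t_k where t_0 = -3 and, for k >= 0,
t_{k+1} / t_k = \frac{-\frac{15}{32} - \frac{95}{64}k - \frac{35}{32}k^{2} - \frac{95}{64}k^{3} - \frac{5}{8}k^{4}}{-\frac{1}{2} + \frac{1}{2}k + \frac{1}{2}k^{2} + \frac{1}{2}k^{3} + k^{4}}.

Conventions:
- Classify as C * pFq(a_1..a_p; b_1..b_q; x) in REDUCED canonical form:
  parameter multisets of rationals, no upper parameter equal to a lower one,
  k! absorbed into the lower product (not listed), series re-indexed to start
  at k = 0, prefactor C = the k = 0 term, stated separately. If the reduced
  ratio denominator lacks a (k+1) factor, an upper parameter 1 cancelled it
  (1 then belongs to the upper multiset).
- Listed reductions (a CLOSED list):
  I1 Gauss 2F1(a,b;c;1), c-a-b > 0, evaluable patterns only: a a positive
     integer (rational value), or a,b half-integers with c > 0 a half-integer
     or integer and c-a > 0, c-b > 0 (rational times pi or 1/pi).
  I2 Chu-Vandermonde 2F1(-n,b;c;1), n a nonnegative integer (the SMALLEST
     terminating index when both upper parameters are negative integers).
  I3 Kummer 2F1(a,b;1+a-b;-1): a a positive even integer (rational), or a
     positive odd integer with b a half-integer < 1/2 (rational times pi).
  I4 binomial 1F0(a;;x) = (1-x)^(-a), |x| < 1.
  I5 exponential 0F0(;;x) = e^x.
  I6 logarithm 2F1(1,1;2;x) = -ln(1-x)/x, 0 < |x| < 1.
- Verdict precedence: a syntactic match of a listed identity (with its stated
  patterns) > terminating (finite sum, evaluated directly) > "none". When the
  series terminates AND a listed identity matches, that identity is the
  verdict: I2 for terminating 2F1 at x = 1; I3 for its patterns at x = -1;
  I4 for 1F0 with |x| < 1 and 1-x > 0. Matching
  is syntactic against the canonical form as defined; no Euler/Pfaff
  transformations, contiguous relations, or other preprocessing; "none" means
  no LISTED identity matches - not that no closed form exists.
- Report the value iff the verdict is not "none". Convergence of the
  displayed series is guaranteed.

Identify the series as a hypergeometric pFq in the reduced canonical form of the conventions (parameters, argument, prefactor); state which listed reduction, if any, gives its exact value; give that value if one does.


This is -3 * 2F1(\frac{3}{8}, 2; -\frac{1}{2}; -\frac{5}{8}) in reduced canonical form. Verdict: none. A 2F1 with upper {\frac{3}{8}, 2} fits none of I1-I6 at x = -\frac{5}{8}; the sum runs forever.

Key observation: t_0 = -3 here, and factor the ratio over Q (prefactor -3): negated roots = parameters.
Step ratio: r(k) = -\frac{5}{8} * (k+\frac{3}{8}) (k+2) / [(k-\frac{1}{2}) (k+1)] - rational in k, leading ratio -\frac{5}{8}; with t_0 = -3, classification follows.


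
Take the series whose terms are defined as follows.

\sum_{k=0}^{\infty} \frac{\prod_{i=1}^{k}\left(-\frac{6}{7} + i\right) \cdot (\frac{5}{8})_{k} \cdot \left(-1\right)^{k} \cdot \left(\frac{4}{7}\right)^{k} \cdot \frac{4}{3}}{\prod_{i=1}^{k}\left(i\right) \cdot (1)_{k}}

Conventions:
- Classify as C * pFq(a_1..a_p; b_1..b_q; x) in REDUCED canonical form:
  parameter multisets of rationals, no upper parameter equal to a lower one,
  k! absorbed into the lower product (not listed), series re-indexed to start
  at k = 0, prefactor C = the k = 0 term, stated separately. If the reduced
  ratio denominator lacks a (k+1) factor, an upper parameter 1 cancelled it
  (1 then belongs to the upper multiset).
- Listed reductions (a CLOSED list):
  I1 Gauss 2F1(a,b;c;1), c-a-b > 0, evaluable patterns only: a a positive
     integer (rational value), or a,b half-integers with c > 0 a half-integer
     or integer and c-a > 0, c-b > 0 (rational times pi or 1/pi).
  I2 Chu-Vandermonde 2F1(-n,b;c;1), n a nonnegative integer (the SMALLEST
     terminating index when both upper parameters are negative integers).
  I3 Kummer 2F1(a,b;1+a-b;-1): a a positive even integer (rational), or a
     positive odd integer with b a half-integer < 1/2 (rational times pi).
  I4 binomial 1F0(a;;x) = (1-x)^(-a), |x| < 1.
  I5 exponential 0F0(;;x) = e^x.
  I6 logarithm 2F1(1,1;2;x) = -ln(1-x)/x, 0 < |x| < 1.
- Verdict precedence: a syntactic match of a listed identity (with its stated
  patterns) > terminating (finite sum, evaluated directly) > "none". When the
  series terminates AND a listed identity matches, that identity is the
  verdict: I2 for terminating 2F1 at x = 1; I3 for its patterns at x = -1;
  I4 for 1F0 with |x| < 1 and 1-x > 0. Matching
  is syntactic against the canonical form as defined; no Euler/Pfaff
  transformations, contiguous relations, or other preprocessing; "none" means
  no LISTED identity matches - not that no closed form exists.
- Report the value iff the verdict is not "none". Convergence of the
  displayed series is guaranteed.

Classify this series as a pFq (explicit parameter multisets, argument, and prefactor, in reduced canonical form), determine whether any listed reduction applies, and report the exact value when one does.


Key observation: from the first term \frac{4}{3}: the product of the first k integers (prefactor 4/3) is k!.
Step ratio: r(k) = -\frac{4}{7} * (k+\frac{1}{7}) (k+\frac{5}{8}) / [(k+1) (k+1)] - poly over poly, x = -\frac{4}{7} from leading terms; C = \frac{4}{3} at k = 0.

x = -\frac{4}{7} here; the reduced form reads 2F1, upper {\frac{1}{7}, \frac{5}{8}}, lower {1}, C = \frac{4}{3}. Verdict: none. No listed pattern accepts 2F1(\frac{1}{7}, \frac{5}{8}; 1; -\frac{4}{7}).


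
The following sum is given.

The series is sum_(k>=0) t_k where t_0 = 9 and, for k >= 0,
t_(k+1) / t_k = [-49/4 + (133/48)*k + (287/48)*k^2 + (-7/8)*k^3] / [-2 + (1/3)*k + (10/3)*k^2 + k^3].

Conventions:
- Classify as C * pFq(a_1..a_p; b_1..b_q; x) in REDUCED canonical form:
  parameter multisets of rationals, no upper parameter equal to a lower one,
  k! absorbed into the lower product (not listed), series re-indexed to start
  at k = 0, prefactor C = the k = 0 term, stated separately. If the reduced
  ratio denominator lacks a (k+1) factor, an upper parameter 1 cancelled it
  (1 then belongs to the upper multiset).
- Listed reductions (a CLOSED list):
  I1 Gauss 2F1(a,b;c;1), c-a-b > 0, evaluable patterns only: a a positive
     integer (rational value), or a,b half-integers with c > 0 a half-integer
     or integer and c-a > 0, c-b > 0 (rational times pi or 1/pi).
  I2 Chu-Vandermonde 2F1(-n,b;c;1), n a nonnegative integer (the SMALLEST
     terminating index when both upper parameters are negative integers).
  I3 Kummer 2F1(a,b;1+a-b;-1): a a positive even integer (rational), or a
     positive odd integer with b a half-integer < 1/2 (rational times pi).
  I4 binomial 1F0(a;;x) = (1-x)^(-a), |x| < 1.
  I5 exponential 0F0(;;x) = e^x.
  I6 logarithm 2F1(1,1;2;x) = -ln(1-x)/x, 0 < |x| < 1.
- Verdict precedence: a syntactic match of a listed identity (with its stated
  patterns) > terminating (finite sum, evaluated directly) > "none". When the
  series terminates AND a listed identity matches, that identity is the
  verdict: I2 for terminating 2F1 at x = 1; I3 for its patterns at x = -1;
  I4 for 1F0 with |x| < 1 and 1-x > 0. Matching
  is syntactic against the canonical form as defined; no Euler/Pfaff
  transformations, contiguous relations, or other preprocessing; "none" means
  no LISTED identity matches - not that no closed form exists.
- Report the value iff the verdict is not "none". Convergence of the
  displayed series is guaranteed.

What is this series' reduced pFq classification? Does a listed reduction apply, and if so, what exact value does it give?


Reduced: x = -7/8, 3F2, upper = {-7, -4/3, 3/2}, lower = {-2/3, 3}, C = 9. Verdict: terminating - upper parameter -7 makes this a finite sum (last index 7), evaluated exactly. Value: -3532786323219/34359738368.

The tell: from the first term 9: the expanded ratio factors over Q; prefactor 9, roots give parameters.
Term ratio: r(k) = (-7/8) * (k-7) (k-4/3) (k+3/2) / [(k-2/3) (k+3) (k+1)] - rational in k. x = (-7/8); t_0 = 9; negate the roots.
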